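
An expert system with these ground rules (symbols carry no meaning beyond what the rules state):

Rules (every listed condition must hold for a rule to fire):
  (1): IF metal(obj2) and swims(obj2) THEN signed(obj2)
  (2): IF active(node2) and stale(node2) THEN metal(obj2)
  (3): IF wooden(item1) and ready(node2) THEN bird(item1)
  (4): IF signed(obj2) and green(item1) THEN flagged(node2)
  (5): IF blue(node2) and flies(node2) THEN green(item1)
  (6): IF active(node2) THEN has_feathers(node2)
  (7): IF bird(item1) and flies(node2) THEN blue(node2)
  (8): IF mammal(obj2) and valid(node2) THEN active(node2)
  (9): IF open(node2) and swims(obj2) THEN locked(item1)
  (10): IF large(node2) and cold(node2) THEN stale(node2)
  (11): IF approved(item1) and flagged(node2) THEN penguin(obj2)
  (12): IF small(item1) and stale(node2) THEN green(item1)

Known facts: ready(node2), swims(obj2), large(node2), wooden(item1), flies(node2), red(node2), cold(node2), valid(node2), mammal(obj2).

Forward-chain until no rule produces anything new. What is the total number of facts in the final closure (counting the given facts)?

18

Round 1 — (3), (8), (10), derive bird(item1), active(node2), stale(node2).
Round 2 — (2), (6), (7), derive metal(obj2), has_feathers(node2), blue(node2).
Round 3 — (1), (5), derive signed(obj2), green(item1).
Round 4 — (4), derive flagged(node2).
Closure: {active(node2), bird(item1), blue(node2), cold(node2), flagged(node2), flies(node2), green(item1), has_feathers(node2), large(node2), mammal(obj2), metal(obj2), ready(node2), red(node2), signed(obj2), stale(node2), swims(obj2), valid(node2), wooden(item1)} — 18 facts.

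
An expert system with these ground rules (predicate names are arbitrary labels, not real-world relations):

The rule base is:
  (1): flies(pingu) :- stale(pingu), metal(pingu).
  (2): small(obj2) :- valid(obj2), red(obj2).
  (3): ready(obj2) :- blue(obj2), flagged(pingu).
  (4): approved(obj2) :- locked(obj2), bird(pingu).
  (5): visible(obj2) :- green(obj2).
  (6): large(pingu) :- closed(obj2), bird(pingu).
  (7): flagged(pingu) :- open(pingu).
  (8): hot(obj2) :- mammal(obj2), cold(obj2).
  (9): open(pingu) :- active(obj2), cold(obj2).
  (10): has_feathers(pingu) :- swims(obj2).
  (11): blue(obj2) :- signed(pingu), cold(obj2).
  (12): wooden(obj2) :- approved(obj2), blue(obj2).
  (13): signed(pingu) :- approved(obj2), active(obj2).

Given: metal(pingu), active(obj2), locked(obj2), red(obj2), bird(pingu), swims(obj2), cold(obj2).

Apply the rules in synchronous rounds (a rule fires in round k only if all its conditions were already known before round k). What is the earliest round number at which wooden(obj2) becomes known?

Round 1 fires (4), (9), (10), giving approved(obj2), open(pingu), has_feathers(pingu).
Round 2 fires (7), (13), giving flagged(pingu), signed(pingu).
Round 3 fires (11), giving blue(obj2).
Round 4 fires (3), (12), giving ready(obj2), wooden(obj2).
wooden(obj2) first appears in round 4.

4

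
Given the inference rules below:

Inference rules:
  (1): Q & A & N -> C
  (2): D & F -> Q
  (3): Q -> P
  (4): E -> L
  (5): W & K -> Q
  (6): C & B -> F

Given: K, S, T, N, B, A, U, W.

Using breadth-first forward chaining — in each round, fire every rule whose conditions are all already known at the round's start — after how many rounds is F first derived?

3

Round 1 — (5), derive Q.
Round 2 — (1), (3), derive C, P.
Round 3 — (6), derive F.
F first appears in round 3.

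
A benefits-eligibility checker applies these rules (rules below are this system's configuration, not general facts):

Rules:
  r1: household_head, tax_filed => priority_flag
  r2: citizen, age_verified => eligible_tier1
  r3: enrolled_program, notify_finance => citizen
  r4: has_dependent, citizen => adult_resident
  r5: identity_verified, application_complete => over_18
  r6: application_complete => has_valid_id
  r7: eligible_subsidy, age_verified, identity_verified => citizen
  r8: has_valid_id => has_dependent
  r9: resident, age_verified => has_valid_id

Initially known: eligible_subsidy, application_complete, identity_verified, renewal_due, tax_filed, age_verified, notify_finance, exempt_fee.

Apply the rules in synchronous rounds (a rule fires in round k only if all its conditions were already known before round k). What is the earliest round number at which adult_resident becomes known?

3

Round 1: r5 [identity_verified, application_complete => over_18]; r6 [application_complete => has_valid_id]; r7 [eligible_subsidy, age_verified, identity_verified => citizen]. Adds over_18, has_valid_id, citizen.
Round 2: r2 [citizen, age_verified => eligible_tier1]; r8 [has_valid_id => has_dependent]. Adds eligible_tier1, has_dependent.
Round 3: r4 [has_dependent, citizen => adult_resident]. Adds adult_resident.
adult_resident first appears in round 3.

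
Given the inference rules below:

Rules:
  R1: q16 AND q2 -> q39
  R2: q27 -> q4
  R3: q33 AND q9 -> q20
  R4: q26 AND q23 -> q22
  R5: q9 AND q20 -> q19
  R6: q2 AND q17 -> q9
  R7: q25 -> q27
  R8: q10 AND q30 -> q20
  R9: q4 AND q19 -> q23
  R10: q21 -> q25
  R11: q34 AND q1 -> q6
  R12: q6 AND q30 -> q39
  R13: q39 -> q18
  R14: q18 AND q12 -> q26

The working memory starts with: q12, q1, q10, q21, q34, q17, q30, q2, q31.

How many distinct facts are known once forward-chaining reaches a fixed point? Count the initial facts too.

21

Round 1 fires R6, R8, R10, R11, giving q9, q20, q25, q6.
Round 2 fires R5, R7, R12, giving q19, q27, q39.
Round 3 fires R2, R13, giving q4, q18.
Round 4 fires R9, R14, giving q23, q26.
Round 5 fires R4, giving q22.
Closure: {q1, q10, q12, q17, q18, q19, q2, q20, q21, q22, q23, q25, q26, q27, q30, q31, q34, q39, q4, q6, q9} — 21 facts.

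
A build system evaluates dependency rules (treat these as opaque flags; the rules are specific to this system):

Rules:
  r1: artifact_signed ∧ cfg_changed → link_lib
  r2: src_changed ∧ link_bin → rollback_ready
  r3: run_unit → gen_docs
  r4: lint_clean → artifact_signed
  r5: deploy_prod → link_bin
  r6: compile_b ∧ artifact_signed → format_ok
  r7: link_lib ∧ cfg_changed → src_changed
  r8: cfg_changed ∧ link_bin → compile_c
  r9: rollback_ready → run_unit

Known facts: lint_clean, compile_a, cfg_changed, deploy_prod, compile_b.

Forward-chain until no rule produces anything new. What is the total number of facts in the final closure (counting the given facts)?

Round 1 fires r4, r5, giving artifact_signed, link_bin.
Round 2 fires r1, r6, r8, giving link_lib, format_ok, compile_c.
Round 3 fires r7, giving src_changed.
Round 4 fires r2, giving rollback_ready.
Round 5 fires r9, giving run_unit.
Round 6 fires r3, giving gen_docs.
Closure: {artifact_signed, cfg_changed, compile_a, compile_b, compile_c, deploy_prod, format_ok, gen_docs, link_bin, link_lib, lint_clean, rollback_ready, run_unit, src_changed} — 14 facts.

14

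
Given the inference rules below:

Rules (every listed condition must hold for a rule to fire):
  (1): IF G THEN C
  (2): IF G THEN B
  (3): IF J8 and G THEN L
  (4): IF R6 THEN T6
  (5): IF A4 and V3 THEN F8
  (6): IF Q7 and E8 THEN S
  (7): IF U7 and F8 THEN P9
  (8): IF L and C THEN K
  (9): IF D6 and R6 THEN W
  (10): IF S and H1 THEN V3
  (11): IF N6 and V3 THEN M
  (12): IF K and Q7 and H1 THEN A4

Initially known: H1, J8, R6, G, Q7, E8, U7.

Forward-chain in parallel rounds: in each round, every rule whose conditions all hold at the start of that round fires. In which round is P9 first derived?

5

Round 1 fires (1), (2), (3), (4), (6), giving C, B, L, T6, S.
Round 2 fires (8), (10), giving K, V3.
Round 3 fires (12), giving A4.
Round 4 fires (5), giving F8.
Round 5 fires (7), giving P9.
P9 first appears in round 5.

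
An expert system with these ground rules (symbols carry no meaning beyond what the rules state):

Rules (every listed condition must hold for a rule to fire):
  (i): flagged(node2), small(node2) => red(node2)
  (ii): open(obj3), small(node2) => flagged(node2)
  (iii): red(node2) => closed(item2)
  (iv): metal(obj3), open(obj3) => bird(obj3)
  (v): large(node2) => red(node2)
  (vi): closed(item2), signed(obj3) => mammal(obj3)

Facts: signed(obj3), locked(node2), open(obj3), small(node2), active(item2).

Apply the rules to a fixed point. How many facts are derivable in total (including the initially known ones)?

9

[1] (ii) [open(obj3), small(node2) => flagged(node2)]. ⇒ new: flagged(node2).
[2] (i) [flagged(node2), small(node2) => red(node2)]. ⇒ new: red(node2).
[3] (iii) [red(node2) => closed(item2)]. ⇒ new: closed(item2).
[4] (vi) [closed(item2), signed(obj3) => mammal(obj3)]. ⇒ new: mammal(obj3).
Closure: {active(item2), closed(item2), flagged(node2), locked(node2), mammal(obj3), open(obj3), red(node2), signed(obj3), small(node2)} — 9 facts.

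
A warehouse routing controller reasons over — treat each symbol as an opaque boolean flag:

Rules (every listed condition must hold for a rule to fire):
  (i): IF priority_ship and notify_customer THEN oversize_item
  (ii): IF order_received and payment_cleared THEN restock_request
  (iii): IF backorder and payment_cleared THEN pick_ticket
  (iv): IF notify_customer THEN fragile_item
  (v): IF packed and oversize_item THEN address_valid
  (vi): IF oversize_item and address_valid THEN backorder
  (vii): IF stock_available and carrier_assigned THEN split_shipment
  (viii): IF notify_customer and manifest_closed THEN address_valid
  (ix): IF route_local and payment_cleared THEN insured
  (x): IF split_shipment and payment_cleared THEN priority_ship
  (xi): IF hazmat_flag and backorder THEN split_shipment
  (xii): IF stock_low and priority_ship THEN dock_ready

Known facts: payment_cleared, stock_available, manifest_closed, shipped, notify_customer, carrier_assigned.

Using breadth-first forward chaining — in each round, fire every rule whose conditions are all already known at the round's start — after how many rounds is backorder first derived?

Round 1 fires (iv), (vii), (viii), giving fragile_item, split_shipment, address_valid.
Round 2 fires (x), giving priority_ship.
Round 3 fires (i), giving oversize_item.
Round 4 fires (vi), giving backorder.
backorder first appears in round 4.

4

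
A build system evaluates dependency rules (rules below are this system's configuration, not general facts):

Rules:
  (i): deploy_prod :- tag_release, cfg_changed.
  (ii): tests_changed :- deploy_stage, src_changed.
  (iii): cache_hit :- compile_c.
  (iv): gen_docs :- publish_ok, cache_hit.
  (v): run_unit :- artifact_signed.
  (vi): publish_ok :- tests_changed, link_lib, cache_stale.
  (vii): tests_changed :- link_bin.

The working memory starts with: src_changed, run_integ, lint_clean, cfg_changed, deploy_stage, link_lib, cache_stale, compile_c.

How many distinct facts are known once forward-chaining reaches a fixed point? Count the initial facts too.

Round 1: (ii) [tests_changed :- deploy_stage, src_changed.]; (iii) [cache_hit :- compile_c.]. New: tests_changed, cache_hit.
Round 2: (vi) [publish_ok :- tests_changed, link_lib, cache_stale.]. New: publish_ok.
Round 3: (iv) [gen_docs :- publish_ok, cache_hit.]. New: gen_docs.
Closure: {cache_hit, cache_stale, cfg_changed, compile_c, deploy_stage, gen_docs, link_lib, lint_clean, publish_ok, run_integ, src_changed, tests_changed} — 12 facts.

12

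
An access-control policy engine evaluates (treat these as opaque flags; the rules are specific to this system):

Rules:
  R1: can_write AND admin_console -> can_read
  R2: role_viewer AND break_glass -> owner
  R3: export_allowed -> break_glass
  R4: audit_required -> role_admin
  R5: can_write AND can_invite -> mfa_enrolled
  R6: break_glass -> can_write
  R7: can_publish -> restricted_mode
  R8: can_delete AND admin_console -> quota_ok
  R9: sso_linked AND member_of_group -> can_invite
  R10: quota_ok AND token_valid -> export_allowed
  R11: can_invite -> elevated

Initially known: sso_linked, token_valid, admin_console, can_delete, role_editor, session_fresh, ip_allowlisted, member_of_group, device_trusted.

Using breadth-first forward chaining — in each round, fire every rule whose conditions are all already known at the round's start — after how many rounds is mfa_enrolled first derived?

5

[1] R8 [can_delete AND admin_console -> quota_ok]; R9 [sso_linked AND member_of_group -> can_invite]. ⇒ new: quota_ok, can_invite.
[2] R10 [quota_ok AND token_valid -> export_allowed]; R11 [can_invite -> elevated]. ⇒ new: export_allowed, elevated.
[3] R3 [export_allowed -> break_glass]. ⇒ new: break_glass.
[4] R6 [break_glass -> can_write]. ⇒ new: can_write.
[5] R1 [can_write AND admin_console -> can_read]; R5 [can_write AND can_invite -> mfa_enrolled]. ⇒ new: can_read, mfa_enrolled.
mfa_enrolled first appears in round 5.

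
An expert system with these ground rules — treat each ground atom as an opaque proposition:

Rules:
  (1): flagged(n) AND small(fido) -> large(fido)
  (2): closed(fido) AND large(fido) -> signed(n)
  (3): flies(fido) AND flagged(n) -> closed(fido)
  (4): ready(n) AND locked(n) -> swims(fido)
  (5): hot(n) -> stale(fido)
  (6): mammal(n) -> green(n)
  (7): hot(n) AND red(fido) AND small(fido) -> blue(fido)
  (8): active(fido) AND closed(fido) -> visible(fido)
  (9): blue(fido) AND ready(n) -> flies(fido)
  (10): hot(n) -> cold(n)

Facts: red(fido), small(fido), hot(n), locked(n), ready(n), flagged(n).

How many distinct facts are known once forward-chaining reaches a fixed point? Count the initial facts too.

14

Round 1 — (1), (4), (5), (7), (10), derive large(fido), swims(fido), stale(fido), blue(fido), cold(n).
Round 2 — (9), derive flies(fido).
Round 3 — (3), derive closed(fido).
Round 4 — (2), derive signed(n).
Closure: {blue(fido), closed(fido), cold(n), flagged(n), flies(fido), hot(n), large(fido), locked(n), ready(n), red(fido), signed(n), small(fido), stale(fido), swims(fido)} — 14 facts.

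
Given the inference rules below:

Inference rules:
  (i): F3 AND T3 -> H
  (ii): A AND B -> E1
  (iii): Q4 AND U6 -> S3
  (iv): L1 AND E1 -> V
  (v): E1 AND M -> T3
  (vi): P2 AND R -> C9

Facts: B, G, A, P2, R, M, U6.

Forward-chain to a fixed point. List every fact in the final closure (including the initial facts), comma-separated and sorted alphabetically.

Round 1 — (ii), (vi), derive E1, C9.
Round 2 — (v), derive T3.

A, B, C9, E1, G, M, P2, R, T3, U6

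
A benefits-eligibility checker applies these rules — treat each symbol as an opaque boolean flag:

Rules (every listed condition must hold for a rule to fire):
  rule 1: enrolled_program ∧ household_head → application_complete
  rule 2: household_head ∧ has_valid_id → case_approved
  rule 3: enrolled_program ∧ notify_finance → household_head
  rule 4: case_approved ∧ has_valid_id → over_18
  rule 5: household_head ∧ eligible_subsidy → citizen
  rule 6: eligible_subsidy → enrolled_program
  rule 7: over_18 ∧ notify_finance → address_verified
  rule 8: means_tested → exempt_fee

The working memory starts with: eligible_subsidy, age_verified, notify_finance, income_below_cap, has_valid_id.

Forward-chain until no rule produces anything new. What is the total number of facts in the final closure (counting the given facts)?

Round 1: rule 6 [eligible_subsidy → enrolled_program]. New: enrolled_program.
Round 2: rule 3 [enrolled_program ∧ notify_finance → household_head]. New: household_head.
Round 3: rule 1 [enrolled_program ∧ household_head → application_complete]; rule 2 [household_head ∧ has_valid_id → case_approved]; rule 5 [household_head ∧ eligible_subsidy → citizen]. New: application_complete, case_approved, citizen.
Round 4: rule 4 [case_approved ∧ has_valid_id → over_18]. New: over_18.
Round 5: rule 7 [over_18 ∧ notify_finance → address_verified]. New: address_verified.
Closure: {address_verified, age_verified, application_complete, case_approved, citizen, eligible_subsidy, enrolled_program, has_valid_id, household_head, income_below_cap, notify_finance, over_18} — 12 facts.

12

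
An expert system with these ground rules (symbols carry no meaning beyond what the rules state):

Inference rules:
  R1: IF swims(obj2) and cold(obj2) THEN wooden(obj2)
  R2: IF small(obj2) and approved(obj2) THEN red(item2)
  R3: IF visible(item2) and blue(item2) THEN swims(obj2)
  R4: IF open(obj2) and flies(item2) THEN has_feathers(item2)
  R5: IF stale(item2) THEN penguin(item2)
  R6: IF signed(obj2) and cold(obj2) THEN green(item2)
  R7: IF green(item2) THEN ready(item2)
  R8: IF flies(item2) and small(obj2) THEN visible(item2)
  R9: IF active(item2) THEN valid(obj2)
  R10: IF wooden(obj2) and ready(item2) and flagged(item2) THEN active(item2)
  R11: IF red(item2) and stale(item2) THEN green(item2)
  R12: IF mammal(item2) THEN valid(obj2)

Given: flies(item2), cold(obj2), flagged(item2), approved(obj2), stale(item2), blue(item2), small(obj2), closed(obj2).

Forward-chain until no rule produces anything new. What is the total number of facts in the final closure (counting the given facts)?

Round 1 fires R2, R5, R8, giving red(item2), penguin(item2), visible(item2).
Round 2 fires R3, R11, giving swims(obj2), green(item2).
Round 3 fires R1, R7, giving wooden(obj2), ready(item2).
Round 4 fires R10, giving active(item2).
Round 5 fires R9, giving valid(obj2).
Closure: {active(item2), approved(obj2), blue(item2), closed(obj2), cold(obj2), flagged(item2), flies(item2), green(item2), penguin(item2), ready(item2), red(item2), small(obj2), stale(item2), swims(obj2), valid(obj2), visible(item2), wooden(obj2)} — 17 facts.

17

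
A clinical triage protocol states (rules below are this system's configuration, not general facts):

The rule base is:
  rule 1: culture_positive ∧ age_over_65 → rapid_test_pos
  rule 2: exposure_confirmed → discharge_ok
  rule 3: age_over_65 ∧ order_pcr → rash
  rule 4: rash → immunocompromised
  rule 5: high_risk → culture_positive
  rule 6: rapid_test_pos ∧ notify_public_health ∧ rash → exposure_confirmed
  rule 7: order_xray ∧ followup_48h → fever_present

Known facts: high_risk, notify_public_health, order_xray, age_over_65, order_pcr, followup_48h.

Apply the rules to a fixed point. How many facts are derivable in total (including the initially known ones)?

13

Round 1: rule 3 [age_over_65 ∧ order_pcr → rash]; rule 5 [high_risk → culture_positive]; rule 7 [order_xray ∧ followup_48h → fever_present]. Adds rash, culture_positive, fever_present.
Round 2: rule 1 [culture_positive ∧ age_over_65 → rapid_test_pos]; rule 4 [rash → immunocompromised]. Adds rapid_test_pos, immunocompromised.
Round 3: rule 6 [rapid_test_pos ∧ notify_public_health ∧ rash → exposure_confirmed]. Adds exposure_confirmed.
Round 4: rule 2 [exposure_confirmed → discharge_ok]. Adds discharge_ok.
Closure: {age_over_65, culture_positive, discharge_ok, exposure_confirmed, fever_present, followup_48h, high_risk, immunocompromised, notify_public_health, order_pcr, order_xray, rapid_test_pos, rash} — 13 facts.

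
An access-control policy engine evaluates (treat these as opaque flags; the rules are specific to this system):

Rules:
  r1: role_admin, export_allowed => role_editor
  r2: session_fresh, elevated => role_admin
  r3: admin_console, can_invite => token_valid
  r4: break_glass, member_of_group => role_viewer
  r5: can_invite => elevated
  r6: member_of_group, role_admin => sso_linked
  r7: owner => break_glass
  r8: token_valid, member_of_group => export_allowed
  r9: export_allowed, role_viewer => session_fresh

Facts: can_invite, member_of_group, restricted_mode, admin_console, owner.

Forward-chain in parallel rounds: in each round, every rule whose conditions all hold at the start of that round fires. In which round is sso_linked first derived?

5

Round 1: r3 [admin_console, can_invite => token_valid]; r5 [can_invite => elevated]; r7 [owner => break_glass]. New: token_valid, elevated, break_glass.
Round 2: r4 [break_glass, member_of_group => role_viewer]; r8 [token_valid, member_of_group => export_allowed]. New: role_viewer, export_allowed.
Round 3: r9 [export_allowed, role_viewer => session_fresh]. New: session_fresh.
Round 4: r2 [session_fresh, elevated => role_admin]. New: role_admin.
Round 5: r1 [role_admin, export_allowed => role_editor]; r6 [member_of_group, role_admin => sso_linked]. New: role_editor, sso_linked.
sso_linked first appears in round 5.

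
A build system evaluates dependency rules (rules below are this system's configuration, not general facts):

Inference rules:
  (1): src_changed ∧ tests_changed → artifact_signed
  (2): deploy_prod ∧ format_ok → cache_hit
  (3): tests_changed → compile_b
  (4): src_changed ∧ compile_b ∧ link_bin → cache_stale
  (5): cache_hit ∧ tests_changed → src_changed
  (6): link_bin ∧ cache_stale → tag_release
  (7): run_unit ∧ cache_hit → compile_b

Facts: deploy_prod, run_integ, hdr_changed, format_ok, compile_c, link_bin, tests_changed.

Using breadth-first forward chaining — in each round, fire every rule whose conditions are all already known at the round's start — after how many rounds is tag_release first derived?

4

Round 1: (2) [deploy_prod ∧ format_ok → cache_hit]; (3) [tests_changed → compile_b]. New: cache_hit, compile_b.
Round 2: (5) [cache_hit ∧ tests_changed → src_changed]. New: src_changed.
Round 3: (1) [src_changed ∧ tests_changed → artifact_signed]; (4) [src_changed ∧ compile_b ∧ link_bin → cache_stale]. New: artifact_signed, cache_stale.
Round 4: (6) [link_bin ∧ cache_stale → tag_release]. New: tag_release.
tag_release first appears in round 4.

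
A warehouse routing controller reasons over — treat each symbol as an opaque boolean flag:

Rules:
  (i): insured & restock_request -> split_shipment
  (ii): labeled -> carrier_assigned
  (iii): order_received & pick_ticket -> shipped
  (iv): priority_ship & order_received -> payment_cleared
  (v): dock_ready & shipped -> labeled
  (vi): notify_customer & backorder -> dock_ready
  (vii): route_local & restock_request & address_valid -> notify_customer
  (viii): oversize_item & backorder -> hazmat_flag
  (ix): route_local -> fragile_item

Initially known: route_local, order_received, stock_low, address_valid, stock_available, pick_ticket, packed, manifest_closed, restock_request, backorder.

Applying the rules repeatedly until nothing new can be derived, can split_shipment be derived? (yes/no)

Round 1 — (iii), (vii), (ix), derive shipped, notify_customer, fragile_item.
Round 2 — (vi), derive dock_ready.
Round 3 — (v), derive labeled.
Round 4 — (ii), derive carrier_assigned.
Fixed point reached. split_shipment is concluded only by (i); (i) needs insured (never derived).

no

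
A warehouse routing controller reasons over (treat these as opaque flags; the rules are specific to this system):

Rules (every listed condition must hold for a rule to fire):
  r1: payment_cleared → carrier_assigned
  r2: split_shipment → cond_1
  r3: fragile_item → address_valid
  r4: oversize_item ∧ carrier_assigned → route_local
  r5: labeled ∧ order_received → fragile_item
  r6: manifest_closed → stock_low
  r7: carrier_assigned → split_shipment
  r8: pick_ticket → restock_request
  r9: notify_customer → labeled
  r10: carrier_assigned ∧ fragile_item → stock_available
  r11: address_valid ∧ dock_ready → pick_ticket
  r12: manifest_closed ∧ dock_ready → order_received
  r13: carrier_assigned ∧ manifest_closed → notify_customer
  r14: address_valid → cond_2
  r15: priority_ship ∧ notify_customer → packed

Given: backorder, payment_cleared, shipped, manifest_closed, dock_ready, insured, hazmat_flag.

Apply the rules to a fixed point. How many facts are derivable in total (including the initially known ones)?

Round 1: r1 [payment_cleared → carrier_assigned]; r6 [manifest_closed → stock_low]; r12 [manifest_closed ∧ dock_ready → order_received]. New: carrier_assigned, stock_low, order_received.
Round 2: r7 [carrier_assigned → split_shipment]; r13 [carrier_assigned ∧ manifest_closed → notify_customer]. New: split_shipment, notify_customer.
Round 3: r2 [split_shipment → cond_1]; r9 [notify_customer → labeled]. New: cond_1, labeled.
Round 4: r5 [labeled ∧ order_received → fragile_item]. New: fragile_item.
Round 5: r3 [fragile_item → address_valid]; r10 [carrier_assigned ∧ fragile_item → stock_available]. New: address_valid, stock_available.
Round 6: r11 [address_valid ∧ dock_ready → pick_ticket]; r14 [address_valid → cond_2]. New: pick_ticket, cond_2.
Round 7: r8 [pick_ticket → restock_request]. New: restock_request.
Closure: {address_valid, backorder, carrier_assigned, cond_1, cond_2, dock_ready, fragile_item, hazmat_flag, insured, labeled, manifest_closed, notify_customer, order_received, payment_cleared, pick_ticket, restock_request, shipped, split_shipment, stock_available, stock_low} — 20 facts.

20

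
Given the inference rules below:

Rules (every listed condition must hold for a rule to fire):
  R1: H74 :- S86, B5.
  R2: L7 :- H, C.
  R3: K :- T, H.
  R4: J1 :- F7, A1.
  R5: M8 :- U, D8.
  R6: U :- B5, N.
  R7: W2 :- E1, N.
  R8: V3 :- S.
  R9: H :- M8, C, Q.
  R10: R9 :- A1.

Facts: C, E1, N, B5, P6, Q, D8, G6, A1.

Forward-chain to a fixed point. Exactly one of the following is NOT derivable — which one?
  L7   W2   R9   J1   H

Round 1: R6 [U :- B5, N.]; R7 [W2 :- E1, N.]; R10 [R9 :- A1.]. Adds U, W2, R9.
Round 2: R5 [M8 :- U, D8.]. Adds M8.
Round 3: R9 [H :- M8, C, Q.]. Adds H.
Round 4: R2 [L7 :- H, C.]. Adds L7.
Derived: R9 (round 1), L7 (round 4), H (round 3), W2 (round 1). J1 never appears in any round.

J1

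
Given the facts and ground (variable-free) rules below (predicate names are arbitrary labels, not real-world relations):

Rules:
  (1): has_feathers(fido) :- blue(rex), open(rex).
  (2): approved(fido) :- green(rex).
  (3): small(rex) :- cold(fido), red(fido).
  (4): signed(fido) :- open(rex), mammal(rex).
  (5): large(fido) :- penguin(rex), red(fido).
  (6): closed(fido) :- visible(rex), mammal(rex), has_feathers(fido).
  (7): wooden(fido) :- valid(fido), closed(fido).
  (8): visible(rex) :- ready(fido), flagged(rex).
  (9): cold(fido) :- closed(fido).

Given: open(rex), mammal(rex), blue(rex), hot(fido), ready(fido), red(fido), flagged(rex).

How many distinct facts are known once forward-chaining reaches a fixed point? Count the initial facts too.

Round 1: (1) [has_feathers(fido) :- blue(rex), open(rex).]; (4) [signed(fido) :- open(rex), mammal(rex).]; (8) [visible(rex) :- ready(fido), flagged(rex).]. New: has_feathers(fido), signed(fido), visible(rex).
Round 2: (6) [closed(fido) :- visible(rex), mammal(rex), has_feathers(fido).]. New: closed(fido).
Round 3: (9) [cold(fido) :- closed(fido).]. New: cold(fido).
Round 4: (3) [small(rex) :- cold(fido), red(fido).]. New: small(rex).
Closure: {blue(rex), closed(fido), cold(fido), flagged(rex), has_feathers(fido), hot(fido), mammal(rex), open(rex), ready(fido), red(fido), signed(fido), small(rex), visible(rex)} — 13 facts.

13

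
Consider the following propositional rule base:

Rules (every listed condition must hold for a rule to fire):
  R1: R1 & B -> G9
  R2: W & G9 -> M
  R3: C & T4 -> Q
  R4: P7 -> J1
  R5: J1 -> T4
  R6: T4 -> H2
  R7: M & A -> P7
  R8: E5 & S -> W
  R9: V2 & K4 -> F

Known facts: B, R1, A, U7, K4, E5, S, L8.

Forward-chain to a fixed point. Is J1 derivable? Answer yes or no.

Round 1 fires R1, R8, giving G9, W.
Round 2 fires R2, giving M.
Round 3 fires R7, giving P7.
Round 4 fires R4, giving J1.
Round 5 fires R5, giving T4.
Round 6 fires R6, giving H2.
J1 appears in round 4, so it is derivable.

yes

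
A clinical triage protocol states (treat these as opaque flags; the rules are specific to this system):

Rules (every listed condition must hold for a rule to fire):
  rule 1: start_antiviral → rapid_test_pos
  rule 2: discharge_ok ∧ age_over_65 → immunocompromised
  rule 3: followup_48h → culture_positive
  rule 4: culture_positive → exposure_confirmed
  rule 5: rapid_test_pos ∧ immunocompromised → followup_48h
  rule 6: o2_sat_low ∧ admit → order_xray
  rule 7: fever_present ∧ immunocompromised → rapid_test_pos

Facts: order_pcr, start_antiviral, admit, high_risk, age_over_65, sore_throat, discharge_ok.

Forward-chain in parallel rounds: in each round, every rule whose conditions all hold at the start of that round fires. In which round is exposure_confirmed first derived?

4

Round 1 fires rule 1, rule 2, giving rapid_test_pos, immunocompromised.
Round 2 fires rule 5, giving followup_48h.
Round 3 fires rule 3, giving culture_positive.
Round 4 fires rule 4, giving exposure_confirmed.
exposure_confirmed first appears in round 4.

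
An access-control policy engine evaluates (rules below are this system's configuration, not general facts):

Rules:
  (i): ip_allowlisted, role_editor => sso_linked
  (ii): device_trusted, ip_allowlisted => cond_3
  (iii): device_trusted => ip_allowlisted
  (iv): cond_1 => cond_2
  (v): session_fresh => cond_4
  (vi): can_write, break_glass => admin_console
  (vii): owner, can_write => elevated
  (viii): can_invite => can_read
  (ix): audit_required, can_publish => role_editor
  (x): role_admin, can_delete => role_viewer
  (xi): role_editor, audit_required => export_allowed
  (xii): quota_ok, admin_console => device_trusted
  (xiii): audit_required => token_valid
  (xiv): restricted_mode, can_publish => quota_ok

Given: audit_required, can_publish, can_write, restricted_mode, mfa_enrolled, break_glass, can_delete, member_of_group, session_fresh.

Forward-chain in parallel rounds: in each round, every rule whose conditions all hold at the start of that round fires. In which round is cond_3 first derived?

Round 1 — (v), (vi), (ix), (xiii), (xiv), derive cond_4, admin_console, role_editor, token_valid, quota_ok.
Round 2 — (xi), (xii), derive export_allowed, device_trusted.
Round 3 — (iii), derive ip_allowlisted.
Round 4 — (i), (ii), derive sso_linked, cond_3.
cond_3 first appears in round 4.

4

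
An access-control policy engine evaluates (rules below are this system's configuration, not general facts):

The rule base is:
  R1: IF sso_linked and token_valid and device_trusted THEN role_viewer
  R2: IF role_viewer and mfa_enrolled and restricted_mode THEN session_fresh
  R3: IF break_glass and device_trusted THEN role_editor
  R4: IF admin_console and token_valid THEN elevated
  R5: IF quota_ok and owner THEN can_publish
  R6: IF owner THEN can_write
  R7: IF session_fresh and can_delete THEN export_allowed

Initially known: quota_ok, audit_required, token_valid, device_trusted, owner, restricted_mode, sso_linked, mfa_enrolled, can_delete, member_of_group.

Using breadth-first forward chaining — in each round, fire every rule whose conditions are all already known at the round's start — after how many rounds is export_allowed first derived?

Round 1: R1 [IF sso_linked and token_valid and device_trusted THEN role_viewer]; R5 [IF quota_ok and owner THEN can_publish]; R6 [IF owner THEN can_write]. New: role_viewer, can_publish, can_write.
Round 2: R2 [IF role_viewer and mfa_enrolled and restricted_mode THEN session_fresh]. New: session_fresh.
Round 3: R7 [IF session_fresh and can_delete THEN export_allowed]. New: export_allowed.
export_allowed first appears in round 3.

3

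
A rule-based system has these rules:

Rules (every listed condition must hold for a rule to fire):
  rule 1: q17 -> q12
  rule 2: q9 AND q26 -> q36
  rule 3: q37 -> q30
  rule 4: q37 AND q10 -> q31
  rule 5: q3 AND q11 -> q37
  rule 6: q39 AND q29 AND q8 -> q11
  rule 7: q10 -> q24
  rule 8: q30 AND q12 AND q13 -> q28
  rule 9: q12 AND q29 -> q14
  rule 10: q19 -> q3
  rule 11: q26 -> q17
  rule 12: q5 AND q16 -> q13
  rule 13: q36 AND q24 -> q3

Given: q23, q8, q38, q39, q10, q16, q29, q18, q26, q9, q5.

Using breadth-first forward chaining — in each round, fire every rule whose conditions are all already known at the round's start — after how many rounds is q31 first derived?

[1] rule 2 [q9 AND q26 -> q36]; rule 6 [q39 AND q29 AND q8 -> q11]; rule 7 [q10 -> q24]; rule 11 [q26 -> q17]; rule 12 [q5 AND q16 -> q13]. ⇒ new: q36, q11, q24, q17, q13.
[2] rule 1 [q17 -> q12]; rule 13 [q36 AND q24 -> q3]. ⇒ new: q12, q3.
[3] rule 5 [q3 AND q11 -> q37]; rule 9 [q12 AND q29 -> q14]. ⇒ new: q37, q14.
[4] rule 3 [q37 -> q30]; rule 4 [q37 AND q10 -> q31]. ⇒ new: q30, q31.
q31 first appears in round 4.

4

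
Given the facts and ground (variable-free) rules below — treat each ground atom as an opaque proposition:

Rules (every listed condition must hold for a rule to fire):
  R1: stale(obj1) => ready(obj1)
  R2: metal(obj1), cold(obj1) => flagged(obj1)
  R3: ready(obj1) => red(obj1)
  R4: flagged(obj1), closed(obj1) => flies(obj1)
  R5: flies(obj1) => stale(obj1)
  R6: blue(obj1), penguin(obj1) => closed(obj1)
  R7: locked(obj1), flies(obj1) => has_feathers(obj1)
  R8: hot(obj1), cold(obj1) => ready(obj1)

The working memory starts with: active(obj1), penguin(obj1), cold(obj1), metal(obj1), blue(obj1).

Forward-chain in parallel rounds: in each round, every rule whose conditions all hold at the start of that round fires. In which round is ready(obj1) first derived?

4

Round 1 fires R2, R6, giving flagged(obj1), closed(obj1).
Round 2 fires R4, giving flies(obj1).
Round 3 fires R5, giving stale(obj1).
Round 4 fires R1, giving ready(obj1).
ready(obj1) first appears in round 4.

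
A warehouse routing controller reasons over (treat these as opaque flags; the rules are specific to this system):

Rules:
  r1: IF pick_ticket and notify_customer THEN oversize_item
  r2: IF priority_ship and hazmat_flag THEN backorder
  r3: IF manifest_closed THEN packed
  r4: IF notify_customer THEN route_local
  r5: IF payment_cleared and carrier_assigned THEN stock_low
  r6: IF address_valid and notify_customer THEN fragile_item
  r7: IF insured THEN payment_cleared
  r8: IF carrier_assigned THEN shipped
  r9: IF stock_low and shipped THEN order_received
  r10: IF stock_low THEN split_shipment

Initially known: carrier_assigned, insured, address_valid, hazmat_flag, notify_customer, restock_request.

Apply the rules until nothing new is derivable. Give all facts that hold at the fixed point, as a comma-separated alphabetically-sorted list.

address_valid, carrier_assigned, fragile_item, hazmat_flag, insured, notify_customer, order_received, payment_cleared, restock_request, route_local, shipped, split_shipment, stock_low

Round 1: r4 [IF notify_customer THEN route_local]; r6 [IF address_valid and notify_customer THEN fragile_item]; r7 [IF insured THEN payment_cleared]; r8 [IF carrier_assigned THEN shipped]. Adds route_local, fragile_item, payment_cleared, shipped.
Round 2: r5 [IF payment_cleared and carrier_assigned THEN stock_low]. Adds stock_low.
Round 3: r9 [IF stock_low and shipped THEN order_received]; r10 [IF stock_low THEN split_shipment]. Adds order_received, split_shipment.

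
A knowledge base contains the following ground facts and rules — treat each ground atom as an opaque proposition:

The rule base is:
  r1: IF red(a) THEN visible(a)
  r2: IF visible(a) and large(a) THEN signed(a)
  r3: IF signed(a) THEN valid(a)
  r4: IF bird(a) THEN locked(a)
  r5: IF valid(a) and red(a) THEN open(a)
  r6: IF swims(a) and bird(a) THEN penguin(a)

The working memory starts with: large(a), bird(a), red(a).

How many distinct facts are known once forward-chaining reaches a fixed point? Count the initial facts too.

8

Round 1: r1 [IF red(a) THEN visible(a)]; r4 [IF bird(a) THEN locked(a)]. Adds visible(a), locked(a).
Round 2: r2 [IF visible(a) and large(a) THEN signed(a)]. Adds signed(a).
Round 3: r3 [IF signed(a) THEN valid(a)]. Adds valid(a).
Round 4: r5 [IF valid(a) and red(a) THEN open(a)]. Adds open(a).
Closure: {bird(a), large(a), locked(a), open(a), red(a), signed(a), valid(a), visible(a)} — 8 facts.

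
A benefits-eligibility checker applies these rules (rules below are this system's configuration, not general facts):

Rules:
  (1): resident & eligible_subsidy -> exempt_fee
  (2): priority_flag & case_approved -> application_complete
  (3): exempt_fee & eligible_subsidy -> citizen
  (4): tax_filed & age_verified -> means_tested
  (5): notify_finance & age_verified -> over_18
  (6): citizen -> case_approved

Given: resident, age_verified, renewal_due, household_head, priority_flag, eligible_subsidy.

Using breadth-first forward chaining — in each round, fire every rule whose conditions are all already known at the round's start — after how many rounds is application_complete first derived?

Round 1 fires (1), giving exempt_fee.
Round 2 fires (3), giving citizen.
Round 3 fires (6), giving case_approved.
Round 4 fires (2), giving application_complete.
application_complete first appears in round 4.

4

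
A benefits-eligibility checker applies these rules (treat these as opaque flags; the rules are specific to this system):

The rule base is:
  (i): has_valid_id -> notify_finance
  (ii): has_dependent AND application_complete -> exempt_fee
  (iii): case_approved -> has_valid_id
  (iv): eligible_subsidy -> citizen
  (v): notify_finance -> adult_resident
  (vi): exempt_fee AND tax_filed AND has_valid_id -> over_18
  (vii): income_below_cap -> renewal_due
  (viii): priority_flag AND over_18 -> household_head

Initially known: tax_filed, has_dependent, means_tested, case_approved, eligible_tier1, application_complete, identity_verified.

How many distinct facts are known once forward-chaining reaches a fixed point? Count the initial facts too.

Round 1: (ii) [has_dependent AND application_complete -> exempt_fee]; (iii) [case_approved -> has_valid_id]. New: exempt_fee, has_valid_id.
Round 2: (i) [has_valid_id -> notify_finance]; (vi) [exempt_fee AND tax_filed AND has_valid_id -> over_18]. New: notify_finance, over_18.
Round 3: (v) [notify_finance -> adult_resident]. New: adult_resident.
Closure: {adult_resident, application_complete, case_approved, eligible_tier1, exempt_fee, has_dependent, has_valid_id, identity_verified, means_tested, notify_finance, over_18, tax_filed} — 12 facts.

12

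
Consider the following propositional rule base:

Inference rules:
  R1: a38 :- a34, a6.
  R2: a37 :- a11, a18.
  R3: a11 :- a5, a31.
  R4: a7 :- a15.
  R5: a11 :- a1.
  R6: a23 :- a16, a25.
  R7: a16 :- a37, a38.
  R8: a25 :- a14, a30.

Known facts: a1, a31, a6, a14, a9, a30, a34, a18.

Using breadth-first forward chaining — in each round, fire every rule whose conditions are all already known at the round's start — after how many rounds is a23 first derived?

Round 1: R1 [a38 :- a34, a6.]; R5 [a11 :- a1.]; R8 [a25 :- a14, a30.]. New: a38, a11, a25.
Round 2: R2 [a37 :- a11, a18.]. New: a37.
Round 3: R7 [a16 :- a37, a38.]. New: a16.
Round 4: R6 [a23 :- a16, a25.]. New: a23.
a23 first appears in round 4.

4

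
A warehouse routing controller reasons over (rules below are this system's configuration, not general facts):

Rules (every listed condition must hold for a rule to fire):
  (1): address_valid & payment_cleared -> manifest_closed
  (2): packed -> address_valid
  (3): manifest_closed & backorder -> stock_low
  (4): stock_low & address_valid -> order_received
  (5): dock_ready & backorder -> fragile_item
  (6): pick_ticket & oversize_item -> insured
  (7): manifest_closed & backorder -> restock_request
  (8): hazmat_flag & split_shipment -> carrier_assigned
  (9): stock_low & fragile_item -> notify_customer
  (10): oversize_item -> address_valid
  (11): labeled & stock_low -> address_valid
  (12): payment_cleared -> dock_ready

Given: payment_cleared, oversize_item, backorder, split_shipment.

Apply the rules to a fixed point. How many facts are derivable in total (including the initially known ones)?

12

Round 1: (10) [oversize_item -> address_valid]; (12) [payment_cleared -> dock_ready]. Adds address_valid, dock_ready.
Round 2: (1) [address_valid & payment_cleared -> manifest_closed]; (5) [dock_ready & backorder -> fragile_item]. Adds manifest_closed, fragile_item.
Round 3: (3) [manifest_closed & backorder -> stock_low]; (7) [manifest_closed & backorder -> restock_request]. Adds stock_low, restock_request.
Round 4: (4) [stock_low & address_valid -> order_received]; (9) [stock_low & fragile_item -> notify_customer]. Adds order_received, notify_customer.
Closure: {address_valid, backorder, dock_ready, fragile_item, manifest_closed, notify_customer, order_received, oversize_item, payment_cleared, restock_request, split_shipment, stock_low} — 12 facts.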